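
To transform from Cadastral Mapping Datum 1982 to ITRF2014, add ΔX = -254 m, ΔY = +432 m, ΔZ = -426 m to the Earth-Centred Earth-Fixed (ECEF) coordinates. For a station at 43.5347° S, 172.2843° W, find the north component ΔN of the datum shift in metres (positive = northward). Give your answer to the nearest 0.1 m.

ΔN = -175.4 m

At φ = -43.5347°, λ = -172.2843°: sin φ = -0.688794, cos φ = 0.724957, sin λ = -0.134258, cos λ = -0.990946.
ΔN = −sin φ cos λ·ΔX − sin φ sin λ·ΔY + cos φ·ΔZ = −(-0.688794)(-0.990946)(-254) − (-0.688794)(-0.134258)(432) + (0.724957)(-426) = -175.41 m.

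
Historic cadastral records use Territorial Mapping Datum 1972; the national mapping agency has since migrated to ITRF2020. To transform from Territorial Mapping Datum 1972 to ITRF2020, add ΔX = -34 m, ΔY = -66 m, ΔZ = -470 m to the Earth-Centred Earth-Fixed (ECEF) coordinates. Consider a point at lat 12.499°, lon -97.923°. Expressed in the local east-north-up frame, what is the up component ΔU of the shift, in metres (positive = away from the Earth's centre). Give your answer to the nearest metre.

ΔU = -33 m

At φ = 12.499°, λ = -97.923°: sin φ = 0.216423, cos φ = 0.976300, sin λ = -0.990454, cos λ = -0.137842.
ΔU = cos φ cos λ·ΔX + cos φ sin λ·ΔY + sin φ·ΔZ = (0.976300)(-0.137842)(-34) + (0.976300)(-0.990454)(-66) + (0.216423)(-470) = -33.32 m.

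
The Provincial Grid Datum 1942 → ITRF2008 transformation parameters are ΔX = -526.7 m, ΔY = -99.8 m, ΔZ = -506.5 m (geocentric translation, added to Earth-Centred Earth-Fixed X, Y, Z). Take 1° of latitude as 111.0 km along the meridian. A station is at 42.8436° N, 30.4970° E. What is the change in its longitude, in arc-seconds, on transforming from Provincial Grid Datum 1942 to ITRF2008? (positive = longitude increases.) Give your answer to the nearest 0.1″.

Δλ = 8.0″

sin φ = 0.679999, cos φ = 0.733213, sin λ = 0.507493, cos λ = 0.861656.
East component: ΔE = −sin λ·ΔX + cos λ·ΔY = −(0.507493)(-526.7) + (0.861656)(-99.8) = 181.30 m.
1° of latitude spans 111000 m; at latitude φ, 1° of longitude spans that × cos φ = 81386.6 m, so Δλ = 181.30 / 81386.6 × 3600 = 8.020″.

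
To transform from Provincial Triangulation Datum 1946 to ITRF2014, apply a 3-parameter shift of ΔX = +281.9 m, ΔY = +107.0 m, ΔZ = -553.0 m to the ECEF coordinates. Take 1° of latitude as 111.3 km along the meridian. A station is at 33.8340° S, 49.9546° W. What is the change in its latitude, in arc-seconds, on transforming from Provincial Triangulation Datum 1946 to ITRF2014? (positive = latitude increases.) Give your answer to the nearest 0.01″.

Δφ = -13.07″

sin φ = -0.556789, cos φ = 0.830654, sin λ = -0.765535, cos λ = 0.643394.
North component: ΔN = −sin φ cos λ·ΔX − sin φ sin λ·ΔY + cos φ·ΔZ = −(-0.556789)(0.643394)(281.9) − (-0.556789)(-0.765535)(107.0) + (0.830654)(-553.0) = -403.97 m.
1° of latitude spans 111300 m, so Δφ = -403.97 / 111300 × 3600 = -13.067″.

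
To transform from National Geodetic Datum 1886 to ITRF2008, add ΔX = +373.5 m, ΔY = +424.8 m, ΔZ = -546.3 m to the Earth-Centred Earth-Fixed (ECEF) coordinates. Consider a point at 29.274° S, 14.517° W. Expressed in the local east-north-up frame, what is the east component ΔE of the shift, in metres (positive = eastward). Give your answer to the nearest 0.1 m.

The local east axis at (φ, λ) is (−sin λ, cos λ, 0), so ΔE = −sin(-14.517°)·373.5 + cos(-14.517°)·424.8 = 504.86 m.

ΔE = 504.9 m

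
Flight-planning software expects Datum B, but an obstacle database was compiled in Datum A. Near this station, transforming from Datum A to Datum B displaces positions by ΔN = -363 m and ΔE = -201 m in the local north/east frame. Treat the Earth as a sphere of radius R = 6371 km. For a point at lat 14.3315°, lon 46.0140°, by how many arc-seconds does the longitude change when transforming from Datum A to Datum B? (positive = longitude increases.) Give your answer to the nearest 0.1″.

Δλ = -6.7″

At latitude 14.3315°, cos φ = 0.968880.
One radian of longitude at latitude φ spans R cos φ, so Δλ = ΔE / (R cos φ) = -201.0 / (6371000 × 0.968880) = -3.2563e-05 rad = -6.717″.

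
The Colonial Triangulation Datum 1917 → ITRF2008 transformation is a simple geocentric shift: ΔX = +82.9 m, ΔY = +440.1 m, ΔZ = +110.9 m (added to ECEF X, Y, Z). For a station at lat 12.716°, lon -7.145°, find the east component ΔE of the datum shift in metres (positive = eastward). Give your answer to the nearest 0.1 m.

The local east axis at (φ, λ) is (−sin λ, cos λ, 0), so ΔE = −sin(-7.145°)·82.9 + cos(-7.145°)·440.1 = 446.99 m.

ΔE = 447.0 m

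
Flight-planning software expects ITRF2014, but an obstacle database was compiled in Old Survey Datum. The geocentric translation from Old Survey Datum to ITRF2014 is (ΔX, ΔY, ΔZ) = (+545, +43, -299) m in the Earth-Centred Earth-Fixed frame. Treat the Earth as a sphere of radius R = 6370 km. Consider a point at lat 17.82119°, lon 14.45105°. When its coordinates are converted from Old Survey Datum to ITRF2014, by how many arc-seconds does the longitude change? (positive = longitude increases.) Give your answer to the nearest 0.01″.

Δλ = -3.21″

sin φ = 0.306047, cos φ = 0.952016, sin λ = 0.249553, cos λ = 0.968361.
East component: ΔE = −sin λ·ΔX + cos λ·ΔY = −(0.249553)(545) + (0.968361)(43) = -94.37 m.
1° of latitude spans πR/180 = 111177 m; at latitude φ, 1° of longitude spans that × cos φ = 105842.8 m, so Δλ = -94.37 / 105842.8 × 3600 = -3.210″.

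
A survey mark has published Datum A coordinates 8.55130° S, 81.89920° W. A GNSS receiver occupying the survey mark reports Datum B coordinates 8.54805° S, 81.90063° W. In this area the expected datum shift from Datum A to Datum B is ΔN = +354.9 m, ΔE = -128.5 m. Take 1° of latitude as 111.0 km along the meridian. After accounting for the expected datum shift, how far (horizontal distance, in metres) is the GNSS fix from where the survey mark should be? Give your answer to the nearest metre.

29 m

Observed coordinate differences: Δφ = +0.00325°, Δλ = -0.00143°.
Converting to metres (1° lat = 111000 m, cos φ = 0.988883): observed ΔN = 360.7 m, observed ΔE = -157.0 m.
Subtracting the expected shift leaves a residual of 360.7 − (354.9) = 5.8 m north and -157.0 − (-128.5) = -28.5 m east.
Residual distance = √(5.8² + (-28.5)²) = 29.1 m.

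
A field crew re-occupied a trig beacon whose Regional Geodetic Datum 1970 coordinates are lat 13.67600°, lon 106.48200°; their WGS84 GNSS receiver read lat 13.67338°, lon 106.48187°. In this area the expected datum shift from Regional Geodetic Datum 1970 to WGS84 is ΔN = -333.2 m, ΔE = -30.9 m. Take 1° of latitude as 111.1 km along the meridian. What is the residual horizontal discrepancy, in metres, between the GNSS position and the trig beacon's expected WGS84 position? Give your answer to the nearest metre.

Observed coordinate differences: Δφ = -0.00262°, Δλ = -0.00013°.
Converting to metres (1° lat = 111100 m, cos φ = 0.971648): observed ΔN = -291.1 m, observed ΔE = -14.0 m.
Subtracting the expected shift leaves a residual of -291.1 − (-333.2) = 42.1 m north and -14.0 − (-30.9) = 16.9 m east.
Residual distance = √(42.1² + 16.9²) = 45.4 m.

45 m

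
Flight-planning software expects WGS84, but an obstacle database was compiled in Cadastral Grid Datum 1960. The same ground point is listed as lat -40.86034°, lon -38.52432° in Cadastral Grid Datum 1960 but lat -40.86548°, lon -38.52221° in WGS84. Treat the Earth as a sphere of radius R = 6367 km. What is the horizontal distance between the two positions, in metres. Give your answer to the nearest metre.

Δφ = -40.86548° − -40.86034° = -0.00514°; Δλ = -38.52221° − -38.52432° = +0.00211°.
1° along a meridian = πR/180 = 111125 m.
ΔN = Δφ × 111125 = -571.2 m; ΔE = Δλ × 111125 × cos(-40.86034°) = +0.00211 × 111125 × 0.756306 = 177.3 m.
Distance = √(ΔE² + ΔN²) = √(177.3² + (-571.2)²) = 598.1 m.

598 m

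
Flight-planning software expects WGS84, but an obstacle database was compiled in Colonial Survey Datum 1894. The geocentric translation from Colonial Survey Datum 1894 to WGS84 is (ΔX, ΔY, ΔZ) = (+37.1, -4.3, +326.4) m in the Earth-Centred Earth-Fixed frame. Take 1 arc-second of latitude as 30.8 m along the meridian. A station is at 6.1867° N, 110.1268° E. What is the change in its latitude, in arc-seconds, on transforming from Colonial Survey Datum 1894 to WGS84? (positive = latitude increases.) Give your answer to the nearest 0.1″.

Δφ = 10.6″

sin φ = 0.107769, cos φ = 0.994176, sin λ = 0.938933, cos λ = -0.344099.
North component: ΔN = −sin φ cos λ·ΔX − sin φ sin λ·ΔY + cos φ·ΔZ = −(0.107769)(-0.344099)(37.1) − (0.107769)(0.938933)(-4.3) + (0.994176)(326.4) = 326.31 m.
1° of latitude spans 3600 × 30.80 = 110880 m, so Δφ = 326.31 / 110880 × 3600 = 10.594″.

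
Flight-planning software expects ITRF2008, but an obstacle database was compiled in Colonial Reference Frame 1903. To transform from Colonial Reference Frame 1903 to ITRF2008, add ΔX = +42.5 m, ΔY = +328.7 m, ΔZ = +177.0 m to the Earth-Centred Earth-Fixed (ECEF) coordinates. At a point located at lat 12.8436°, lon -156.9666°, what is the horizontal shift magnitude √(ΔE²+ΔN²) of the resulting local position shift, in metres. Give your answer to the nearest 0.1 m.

At φ = 12.8436°, λ = -156.9666°: sin φ = 0.222290, cos φ = 0.974980, sin λ = -0.391268, cos λ = -0.920277.
ΔE = −sin λ·ΔX + cos λ·ΔY = −(-0.391268)·(42.5) + (-0.920277)·(328.7) = -285.87 m.
ΔN = −sin φ cos λ·ΔX − sin φ sin λ·ΔY + cos φ·ΔZ = −(0.222290)(-0.920277)(42.5) − (0.222290)(-0.391268)(328.7) + (0.974980)(177.0) = 209.85 m.
Horizontal magnitude = √(ΔE² + ΔN²) = √((-285.87)² + 209.85²) = 354.62 m.

354.6 m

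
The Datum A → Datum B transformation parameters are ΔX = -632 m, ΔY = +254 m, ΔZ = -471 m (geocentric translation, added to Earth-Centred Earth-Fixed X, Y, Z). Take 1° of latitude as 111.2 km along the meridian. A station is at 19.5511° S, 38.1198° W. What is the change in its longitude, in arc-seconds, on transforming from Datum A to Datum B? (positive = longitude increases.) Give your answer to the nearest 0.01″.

sin φ = -0.334647, cos φ = 0.942343, sin λ = -0.617308, cos λ = 0.786722.
East component: ΔE = −sin λ·ΔX + cos λ·ΔY = −(-0.617308)(-632) + (0.786722)(254) = -190.31 m.
1° of latitude spans 111200 m; at latitude φ, 1° of longitude spans that × cos φ = 104788.6 m, so Δλ = -190.31 / 104788.6 × 3600 = -6.538″.

Δλ = -6.54″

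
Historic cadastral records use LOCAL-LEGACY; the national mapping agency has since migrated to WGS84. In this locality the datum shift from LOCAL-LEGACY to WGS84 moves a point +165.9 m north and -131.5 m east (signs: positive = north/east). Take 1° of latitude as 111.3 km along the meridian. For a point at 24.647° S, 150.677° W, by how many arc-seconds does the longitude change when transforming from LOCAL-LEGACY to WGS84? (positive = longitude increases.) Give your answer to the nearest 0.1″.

Δλ = -4.7″

At latitude -24.647°, cos φ = 0.908894.
1° of longitude at this latitude = 111.3 × cos φ = 101.16 km, so Δλ = -131.5 / 101159.9 = -0.0012999° = -4.680″.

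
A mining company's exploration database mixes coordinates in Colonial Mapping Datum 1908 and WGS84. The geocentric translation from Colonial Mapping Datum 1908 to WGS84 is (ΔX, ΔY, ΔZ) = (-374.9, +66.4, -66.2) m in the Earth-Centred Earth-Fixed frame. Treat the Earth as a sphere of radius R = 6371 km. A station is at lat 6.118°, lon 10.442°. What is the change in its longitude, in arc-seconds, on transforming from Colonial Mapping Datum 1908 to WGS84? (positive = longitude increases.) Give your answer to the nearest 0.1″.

Δλ = 4.3″

sin φ = 0.106576, cos φ = 0.994305, sin λ = 0.181240, cos λ = 0.983439.
East component: ΔE = −sin λ·ΔX + cos λ·ΔY = −(0.181240)(-374.9) + (0.983439)(66.4) = 133.25 m.
1° of latitude spans πR/180 = 111195 m; at latitude φ, 1° of longitude spans that × cos φ = 110561.6 m, so Δλ = 133.25 / 110561.6 × 3600 = 4.339″.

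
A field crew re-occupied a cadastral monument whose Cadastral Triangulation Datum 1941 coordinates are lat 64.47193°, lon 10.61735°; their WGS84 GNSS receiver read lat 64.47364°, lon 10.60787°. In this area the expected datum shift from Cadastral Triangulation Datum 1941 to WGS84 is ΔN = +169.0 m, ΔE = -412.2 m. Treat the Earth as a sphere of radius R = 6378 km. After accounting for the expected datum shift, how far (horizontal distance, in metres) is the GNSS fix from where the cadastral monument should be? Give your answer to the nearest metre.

Observed coordinate differences: Δφ = +0.00171°, Δλ = -0.00948°.
Converting to metres (1° lat = 111317 m, cos φ = 0.430953): observed ΔN = 190.4 m, observed ΔE = -454.8 m.
Subtracting the expected shift leaves a residual of 190.4 − (169.0) = 21.4 m north and -454.8 − (-412.2) = -42.6 m east.
Residual distance = √(21.4² + (-42.6)²) = 47.6 m.

48 m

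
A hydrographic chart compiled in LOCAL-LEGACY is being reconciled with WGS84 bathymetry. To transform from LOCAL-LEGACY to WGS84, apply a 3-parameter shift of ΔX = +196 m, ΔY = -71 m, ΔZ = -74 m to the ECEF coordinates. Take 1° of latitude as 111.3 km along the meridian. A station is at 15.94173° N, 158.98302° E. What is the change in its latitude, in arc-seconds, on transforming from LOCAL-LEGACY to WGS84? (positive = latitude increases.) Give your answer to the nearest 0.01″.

sin φ = 0.274660, cos φ = 0.961542, sin λ = 0.358645, cos λ = -0.933474.
North component: ΔN = −sin φ cos λ·ΔX − sin φ sin λ·ΔY + cos φ·ΔZ = −(0.274660)(-0.933474)(196) − (0.274660)(0.358645)(-71) + (0.961542)(-74) = -13.91 m.
1° of latitude spans 111300 m, so Δφ = -13.91 / 111300 × 3600 = -0.450″.

Δφ = -0.45″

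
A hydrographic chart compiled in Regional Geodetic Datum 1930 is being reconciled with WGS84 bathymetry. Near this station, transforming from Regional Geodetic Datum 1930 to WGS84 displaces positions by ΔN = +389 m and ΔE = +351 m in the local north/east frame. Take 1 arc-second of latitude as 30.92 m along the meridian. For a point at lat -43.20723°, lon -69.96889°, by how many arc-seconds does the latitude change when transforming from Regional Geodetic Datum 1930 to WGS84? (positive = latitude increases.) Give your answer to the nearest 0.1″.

1″ of latitude = 30.92 m, so Δφ = 389.0 / 30.92 = 12.581″.

Δφ = 12.6″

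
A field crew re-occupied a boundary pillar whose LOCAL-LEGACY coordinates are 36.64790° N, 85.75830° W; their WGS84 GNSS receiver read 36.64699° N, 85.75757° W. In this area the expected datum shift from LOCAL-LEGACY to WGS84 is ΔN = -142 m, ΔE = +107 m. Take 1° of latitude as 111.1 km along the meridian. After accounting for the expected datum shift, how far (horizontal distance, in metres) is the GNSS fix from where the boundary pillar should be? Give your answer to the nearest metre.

59 m

Observed coordinate differences: Δφ = -0.00091°, Δλ = +0.00073°.
Converting to metres (1° lat = 111100 m, cos φ = 0.802319): observed ΔN = -101.1 m, observed ΔE = 65.1 m.
Subtracting the expected shift leaves a residual of -101.1 − (-142) = 40.9 m north and 65.1 − (107) = -41.9 m east.
Residual distance = √(40.9² + (-41.9)²) = 58.6 m.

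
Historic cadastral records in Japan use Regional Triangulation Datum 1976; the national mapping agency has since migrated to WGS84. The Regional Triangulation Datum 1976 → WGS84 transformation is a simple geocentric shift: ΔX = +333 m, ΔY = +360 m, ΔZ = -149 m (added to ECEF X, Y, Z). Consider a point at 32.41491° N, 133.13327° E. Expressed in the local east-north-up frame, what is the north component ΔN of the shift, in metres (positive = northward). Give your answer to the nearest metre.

At φ = 32.41491°, λ = 133.13327°: sin φ = 0.536046, cos φ = 0.844188, sin λ = 0.729765, cos λ = -0.683698.
ΔN = −sin φ cos λ·ΔX − sin φ sin λ·ΔY + cos φ·ΔZ = −(0.536046)(-0.683698)(333) − (0.536046)(0.729765)(360) + (0.844188)(-149) = -144.57 m.

ΔN = -145 m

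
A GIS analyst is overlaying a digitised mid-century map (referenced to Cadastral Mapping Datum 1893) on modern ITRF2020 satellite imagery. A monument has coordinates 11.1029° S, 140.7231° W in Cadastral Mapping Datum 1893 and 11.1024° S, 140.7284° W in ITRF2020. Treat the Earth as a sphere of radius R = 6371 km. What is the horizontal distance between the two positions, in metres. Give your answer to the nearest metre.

581 m

Δφ = -11.1024° − -11.1029° = +0.0005°; Δλ = -140.7284° − -140.7231° = -0.0053°.
1° along a meridian = πR/180 = 111195 m.
ΔN = Δφ × 111195 = 55.6 m; ΔE = Δλ × 111195 × cos(-11.1029°) = -0.0053 × 111195 × 0.981283 = -578.3 m.
Distance = √(ΔE² + ΔN²) = √((-578.3)² + 55.6²) = 581.0 m.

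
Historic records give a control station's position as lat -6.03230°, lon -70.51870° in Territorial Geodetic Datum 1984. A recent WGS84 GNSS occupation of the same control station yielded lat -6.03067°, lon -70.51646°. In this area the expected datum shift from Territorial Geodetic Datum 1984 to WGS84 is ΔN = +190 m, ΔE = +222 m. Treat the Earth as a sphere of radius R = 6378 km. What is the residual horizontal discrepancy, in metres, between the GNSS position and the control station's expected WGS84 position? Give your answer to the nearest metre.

Observed coordinate differences: Δφ = +0.00163°, Δλ = +0.00224°.
Converting to metres (1° lat = 111317 m, cos φ = 0.994463): observed ΔN = 181.4 m, observed ΔE = 248.0 m.
Subtracting the expected shift leaves a residual of 181.4 − (190) = -8.6 m north and 248.0 − (222) = 26.0 m east.
Residual distance = √((-8.6)² + 26.0²) = 27.3 m.

27 m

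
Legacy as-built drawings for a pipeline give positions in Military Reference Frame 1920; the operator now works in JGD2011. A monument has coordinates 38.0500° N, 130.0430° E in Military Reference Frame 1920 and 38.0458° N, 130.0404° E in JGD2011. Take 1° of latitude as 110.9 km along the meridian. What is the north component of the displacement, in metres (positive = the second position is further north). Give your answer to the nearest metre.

Δφ = 38.0458° − 38.0500° = -0.0042°; Δλ = 130.0404° − 130.0430° = -0.0026°.
ΔN = Δφ × 110900 = -465.8 m; ΔE = Δλ × 110900 × cos(38.0500°) = -0.0026 × 110900 × 0.787473 = -227.1 m.

ΔN = -466 m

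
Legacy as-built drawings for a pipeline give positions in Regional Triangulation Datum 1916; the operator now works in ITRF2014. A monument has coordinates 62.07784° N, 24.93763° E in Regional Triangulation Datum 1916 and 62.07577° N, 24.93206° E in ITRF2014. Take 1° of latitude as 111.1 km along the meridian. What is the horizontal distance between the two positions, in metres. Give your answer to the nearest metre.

Δφ = 62.07577° − 62.07784° = -0.00207°; Δλ = 24.93206° − 24.93763° = -0.00557°.
ΔN = Δφ × 111100 = -230.0 m; ΔE = Δλ × 111100 × cos(62.07784°) = -0.00557 × 111100 × 0.468272 = -289.8 m.
Distance = √(ΔE² + ΔN²) = √((-289.8)² + (-230.0)²) = 369.9 m.

370 m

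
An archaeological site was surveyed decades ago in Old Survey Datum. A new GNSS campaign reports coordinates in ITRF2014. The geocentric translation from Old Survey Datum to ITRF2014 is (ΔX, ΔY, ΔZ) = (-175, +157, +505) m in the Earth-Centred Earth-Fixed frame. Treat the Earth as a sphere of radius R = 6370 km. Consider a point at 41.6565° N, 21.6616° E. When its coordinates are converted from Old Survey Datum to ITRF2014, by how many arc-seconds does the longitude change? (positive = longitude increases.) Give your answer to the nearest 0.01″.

sin φ = 0.664663, cos φ = 0.747143, sin λ = 0.369124, cos λ = 0.929380.
East component: ΔE = −sin λ·ΔX + cos λ·ΔY = −(0.369124)(-175) + (0.929380)(157) = 210.51 m.
1° of latitude spans πR/180 = 111177 m; at latitude φ, 1° of longitude spans that × cos φ = 83065.5 m, so Δλ = 210.51 / 83065.5 × 3600 = 9.123″.

Δλ = 9.12″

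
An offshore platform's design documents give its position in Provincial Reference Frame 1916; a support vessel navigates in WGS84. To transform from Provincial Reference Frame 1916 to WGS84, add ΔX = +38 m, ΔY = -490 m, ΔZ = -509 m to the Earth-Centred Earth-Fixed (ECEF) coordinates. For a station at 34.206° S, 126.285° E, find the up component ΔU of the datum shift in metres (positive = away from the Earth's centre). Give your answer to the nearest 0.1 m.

ΔU = -59.1 m

At φ = -34.206°, λ = 126.285°: sin φ = -0.562170, cos φ = 0.827022, sin λ = 0.806083, cos λ = -0.591802.
ΔU = cos φ cos λ·ΔX + cos φ sin λ·ΔY + sin φ·ΔZ = (0.827022)(-0.591802)(38) + (0.827022)(0.806083)(-490) + (-0.562170)(-509) = -59.11 m.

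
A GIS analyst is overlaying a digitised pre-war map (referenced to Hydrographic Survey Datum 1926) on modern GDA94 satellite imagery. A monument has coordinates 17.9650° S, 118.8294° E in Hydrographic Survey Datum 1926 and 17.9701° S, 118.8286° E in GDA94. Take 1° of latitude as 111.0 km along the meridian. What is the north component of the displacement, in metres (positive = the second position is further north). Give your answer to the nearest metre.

Δφ = -17.9701° − -17.9650° = -0.0051°; Δλ = 118.8286° − 118.8294° = -0.0008°.
ΔN = Δφ × 111000 = -566.1 m; ΔE = Δλ × 111000 × cos(-17.9650°) = -0.0008 × 111000 × 0.951245 = -84.5 m.

ΔN = -566 m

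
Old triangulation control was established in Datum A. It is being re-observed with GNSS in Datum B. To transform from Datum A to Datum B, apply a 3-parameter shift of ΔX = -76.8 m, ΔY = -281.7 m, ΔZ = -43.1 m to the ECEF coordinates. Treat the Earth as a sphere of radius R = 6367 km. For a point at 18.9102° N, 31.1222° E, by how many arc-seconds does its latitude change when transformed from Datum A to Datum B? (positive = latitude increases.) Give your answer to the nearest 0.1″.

sin φ = 0.324086, cos φ = 0.946028, sin λ = 0.516865, cos λ = 0.856067.
North component: ΔN = −sin φ cos λ·ΔX − sin φ sin λ·ΔY + cos φ·ΔZ = −(0.324086)(0.856067)(-76.8) − (0.324086)(0.516865)(-281.7) + (0.946028)(-43.1) = 27.72 m.
1° of latitude spans πR/180 = 111125 m, so Δφ = 27.72 / 111125 × 3600 = 0.898″.

Δφ = 0.9″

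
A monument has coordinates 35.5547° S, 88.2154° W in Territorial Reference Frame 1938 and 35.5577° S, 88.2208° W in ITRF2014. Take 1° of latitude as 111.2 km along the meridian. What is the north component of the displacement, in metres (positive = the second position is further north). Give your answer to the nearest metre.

ΔN = -334 m

Δφ = -35.5577° − -35.5547° = -0.0030°; Δλ = -88.2208° − -88.2154° = -0.0054°.
ΔN = Δφ × 111200 = -333.6 m; ΔE = Δλ × 111200 × cos(-35.5547°) = -0.0054 × 111200 × 0.813561 = -488.5 m.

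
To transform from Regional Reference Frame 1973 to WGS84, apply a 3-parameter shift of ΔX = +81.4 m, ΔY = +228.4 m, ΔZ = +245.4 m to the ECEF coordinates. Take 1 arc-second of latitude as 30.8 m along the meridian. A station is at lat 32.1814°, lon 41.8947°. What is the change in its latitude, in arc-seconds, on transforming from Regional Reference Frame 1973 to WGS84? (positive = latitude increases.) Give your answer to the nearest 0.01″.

sin φ = 0.532602, cos φ = 0.846366, sin λ = 0.667764, cos λ = 0.744373.
North component: ΔN = −sin φ cos λ·ΔX − sin φ sin λ·ΔY + cos φ·ΔZ = −(0.532602)(0.744373)(81.4) − (0.532602)(0.667764)(228.4) + (0.846366)(245.4) = 94.20 m.
1° of latitude spans 3600 × 30.80 = 110880 m, so Δφ = 94.20 / 110880 × 3600 = 3.058″.

Δφ = 3.06″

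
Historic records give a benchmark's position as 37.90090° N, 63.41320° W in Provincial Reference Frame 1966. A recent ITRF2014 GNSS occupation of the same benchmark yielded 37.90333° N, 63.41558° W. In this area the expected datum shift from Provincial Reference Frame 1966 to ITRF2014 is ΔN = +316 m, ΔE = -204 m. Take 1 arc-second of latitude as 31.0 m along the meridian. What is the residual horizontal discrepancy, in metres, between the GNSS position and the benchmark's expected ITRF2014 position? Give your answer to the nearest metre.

45 m

Observed coordinate differences: Δφ = +0.00243°, Δλ = -0.00238°.
Converting to metres (1° lat = 111600 m, cos φ = 0.789074): observed ΔN = 271.2 m, observed ΔE = -209.6 m.
Subtracting the expected shift leaves a residual of 271.2 − (316) = -44.8 m north and -209.6 − (-204) = -5.6 m east.
Residual distance = √((-44.8)² + (-5.6)²) = 45.2 m.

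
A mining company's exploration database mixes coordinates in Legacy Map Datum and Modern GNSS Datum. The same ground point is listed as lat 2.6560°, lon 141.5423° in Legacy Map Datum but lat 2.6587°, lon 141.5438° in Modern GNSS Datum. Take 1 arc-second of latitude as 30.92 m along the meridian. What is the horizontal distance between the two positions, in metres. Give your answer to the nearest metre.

Δφ = 2.6587° − 2.6560° = +0.0027°; Δλ = 141.5438° − 141.5423° = +0.0015°.
1° of latitude = 3600 × 30.92 = 111312 m.
ΔN = Δφ × 111312 = 300.5 m; ΔE = Δλ × 111312 × cos(2.6560°) = +0.0015 × 111312 × 0.998926 = 166.8 m.
Distance = √(ΔE² + ΔN²) = √(166.8² + 300.5²) = 343.7 m.

344 m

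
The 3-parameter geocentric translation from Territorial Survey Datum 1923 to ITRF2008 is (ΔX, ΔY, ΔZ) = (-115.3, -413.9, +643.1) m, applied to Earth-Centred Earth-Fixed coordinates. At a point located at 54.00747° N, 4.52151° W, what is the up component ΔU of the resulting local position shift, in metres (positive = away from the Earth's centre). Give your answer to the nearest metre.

ΔU = 472 m

At φ = 54.00747°, λ = -4.52151°: sin φ = 0.809094, cos φ = 0.587680, sin λ = -0.078833, cos λ = 0.996888.
ΔU = cos φ cos λ·ΔX + cos φ sin λ·ΔY + sin φ·ΔZ = (0.587680)(0.996888)(-115.3) + (0.587680)(-0.078833)(-413.9) + (0.809094)(643.1) = 471.95 m.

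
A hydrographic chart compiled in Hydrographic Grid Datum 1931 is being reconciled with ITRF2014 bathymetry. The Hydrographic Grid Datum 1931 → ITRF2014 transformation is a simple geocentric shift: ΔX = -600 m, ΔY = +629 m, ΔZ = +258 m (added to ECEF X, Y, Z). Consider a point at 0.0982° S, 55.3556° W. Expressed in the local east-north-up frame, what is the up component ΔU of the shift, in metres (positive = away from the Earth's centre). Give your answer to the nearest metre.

At φ = -0.0982°, λ = -55.3556°: sin φ = -0.001714, cos φ = 0.999999, sin λ = -0.822696, cos λ = 0.568481.
ΔU = cos φ cos λ·ΔX + cos φ sin λ·ΔY + sin φ·ΔZ = (0.999999)(0.568481)(-600) + (0.999999)(-0.822696)(629) + (-0.001714)(258) = -859.01 m.

ΔU = -859 m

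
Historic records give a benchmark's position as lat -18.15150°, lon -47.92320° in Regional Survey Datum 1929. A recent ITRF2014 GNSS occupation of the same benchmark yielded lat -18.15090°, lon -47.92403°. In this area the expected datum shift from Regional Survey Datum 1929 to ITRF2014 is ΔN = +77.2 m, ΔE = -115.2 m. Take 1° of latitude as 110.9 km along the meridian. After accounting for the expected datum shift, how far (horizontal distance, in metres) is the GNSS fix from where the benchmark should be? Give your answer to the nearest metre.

Observed coordinate differences: Δφ = +0.00060°, Δλ = -0.00083°.
Converting to metres (1° lat = 110900 m, cos φ = 0.950236): observed ΔN = 66.5 m, observed ΔE = -87.5 m.
Subtracting the expected shift leaves a residual of 66.5 − (77.2) = -10.7 m north and -87.5 − (-115.2) = 27.7 m east.
Residual distance = √((-10.7)² + 27.7²) = 29.7 m.

30 m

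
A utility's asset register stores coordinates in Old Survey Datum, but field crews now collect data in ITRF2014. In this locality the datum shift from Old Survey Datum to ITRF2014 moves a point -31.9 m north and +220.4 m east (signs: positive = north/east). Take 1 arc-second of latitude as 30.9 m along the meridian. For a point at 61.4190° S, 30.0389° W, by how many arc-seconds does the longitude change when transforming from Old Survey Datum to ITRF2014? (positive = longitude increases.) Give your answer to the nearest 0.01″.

Δλ = 14.91″

At latitude -61.4190°, cos φ = 0.478401.
1″ of longitude at this latitude = 30.90 × cos φ = 14.7826 m, so Δλ = 220.4 / 14.7826 = 14.909″.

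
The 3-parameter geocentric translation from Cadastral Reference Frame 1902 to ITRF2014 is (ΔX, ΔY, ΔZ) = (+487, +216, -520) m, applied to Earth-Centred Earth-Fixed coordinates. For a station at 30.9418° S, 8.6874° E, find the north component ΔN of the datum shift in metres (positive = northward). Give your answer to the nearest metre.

At φ = -30.9418°, λ = 8.6874°: sin φ = -0.514167, cos φ = 0.857690, sin λ = 0.151043, cos λ = 0.988527.
ΔN = −sin φ cos λ·ΔX − sin φ sin λ·ΔY + cos φ·ΔZ = −(-0.514167)(0.988527)(487) − (-0.514167)(0.151043)(216) + (0.857690)(-520) = -181.70 m.

ΔN = -182 m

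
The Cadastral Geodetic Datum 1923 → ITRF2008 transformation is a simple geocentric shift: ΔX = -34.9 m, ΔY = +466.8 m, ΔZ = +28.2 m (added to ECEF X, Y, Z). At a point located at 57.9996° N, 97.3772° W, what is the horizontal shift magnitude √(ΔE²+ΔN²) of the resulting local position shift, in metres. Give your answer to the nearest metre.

415 m

The local east axis at (φ, λ) is (−sin λ, cos λ, 0), so ΔE = −sin(-97.3772°)·(-34.9) + cos(-97.3772°)·466.8 = -94.55 m.
The local north axis is (−sin φ cos λ, −sin φ sin λ, cos φ), giving ΔN = -3.800 + 392.590 + 14.944 = 403.73 m.
Horizontal magnitude = √(ΔE² + ΔN²) = √((-94.55)² + 403.73²) = 414.66 m.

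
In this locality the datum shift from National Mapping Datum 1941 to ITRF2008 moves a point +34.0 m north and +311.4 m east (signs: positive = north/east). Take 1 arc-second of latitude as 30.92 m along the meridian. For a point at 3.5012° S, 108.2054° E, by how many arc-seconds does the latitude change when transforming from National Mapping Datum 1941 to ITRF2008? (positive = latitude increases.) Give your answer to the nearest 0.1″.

Δφ = 1.1″

1″ of latitude = 30.92 m, so Δφ = 34.0 / 30.92 = 1.100″.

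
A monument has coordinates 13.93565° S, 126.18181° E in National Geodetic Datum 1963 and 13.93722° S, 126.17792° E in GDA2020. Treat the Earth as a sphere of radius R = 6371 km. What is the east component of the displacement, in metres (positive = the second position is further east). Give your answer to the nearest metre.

Δφ = -13.93722° − -13.93565° = -0.00157°; Δλ = 126.17792° − 126.18181° = -0.00389°.
1° along a meridian = πR/180 = 111195 m.
ΔN = Δφ × 111195 = -174.6 m; ΔE = Δλ × 111195 × cos(-13.93565°) = -0.00389 × 111195 × 0.970567 = -419.8 m.

ΔE = -420 m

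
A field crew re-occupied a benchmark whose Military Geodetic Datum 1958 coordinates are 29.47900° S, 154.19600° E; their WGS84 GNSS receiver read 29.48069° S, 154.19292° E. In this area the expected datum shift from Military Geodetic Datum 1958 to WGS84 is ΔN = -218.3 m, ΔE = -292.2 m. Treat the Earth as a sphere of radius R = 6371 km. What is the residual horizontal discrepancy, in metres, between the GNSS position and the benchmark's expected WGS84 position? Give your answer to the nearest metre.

Observed coordinate differences: Δφ = -0.00169°, Δλ = -0.00308°.
Converting to metres (1° lat = 111195 m, cos φ = 0.870536): observed ΔN = -187.9 m, observed ΔE = -298.1 m.
Subtracting the expected shift leaves a residual of -187.9 − (-218.3) = 30.4 m north and -298.1 − (-292.2) = -5.9 m east.
Residual distance = √(30.4² + (-5.9)²) = 31.0 m.

31 m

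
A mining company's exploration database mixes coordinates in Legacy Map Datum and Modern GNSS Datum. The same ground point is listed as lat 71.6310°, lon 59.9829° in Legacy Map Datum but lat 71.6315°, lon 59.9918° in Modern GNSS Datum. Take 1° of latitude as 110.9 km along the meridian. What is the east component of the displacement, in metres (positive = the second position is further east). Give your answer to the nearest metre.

ΔE = 311 m

Δφ = 71.6315° − 71.6310° = +0.0005°; Δλ = 59.9918° − 59.9829° = +0.0089°.
ΔN = Δφ × 110900 = 55.5 m; ΔE = Δλ × 110900 × cos(71.6310°) = +0.0089 × 110900 × 0.315136 = 311.0 m.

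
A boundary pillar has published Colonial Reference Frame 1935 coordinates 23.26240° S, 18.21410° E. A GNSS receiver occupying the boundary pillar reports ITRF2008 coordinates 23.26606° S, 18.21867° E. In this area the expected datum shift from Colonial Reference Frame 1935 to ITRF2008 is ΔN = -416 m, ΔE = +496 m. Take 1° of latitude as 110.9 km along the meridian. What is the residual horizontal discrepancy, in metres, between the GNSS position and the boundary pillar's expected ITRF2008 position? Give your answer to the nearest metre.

Observed coordinate differences: Δφ = -0.00366°, Δλ = +0.00457°.
Converting to metres (1° lat = 110900 m, cos φ = 0.918706): observed ΔN = -405.9 m, observed ΔE = 465.6 m.
Subtracting the expected shift leaves a residual of -405.9 − (-416) = 10.1 m north and 465.6 − (496) = -30.4 m east.
Residual distance = √(10.1² + (-30.4)²) = 32.0 m.

32 m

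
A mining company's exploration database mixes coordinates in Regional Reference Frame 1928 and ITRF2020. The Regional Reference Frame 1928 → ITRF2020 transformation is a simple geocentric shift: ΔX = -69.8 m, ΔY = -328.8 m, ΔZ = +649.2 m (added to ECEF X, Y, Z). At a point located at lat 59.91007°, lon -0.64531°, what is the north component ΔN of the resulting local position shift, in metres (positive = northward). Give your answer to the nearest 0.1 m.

ΔN = 382.7 m

At φ = 59.91007°, λ = -0.64531°: sin φ = 0.865240, cos φ = 0.501359, sin λ = -0.011263, cos λ = 0.999937.
ΔN = −sin φ cos λ·ΔX − sin φ sin λ·ΔY + cos φ·ΔZ = −(0.865240)(0.999937)(-69.8) − (0.865240)(-0.011263)(-328.8) + (0.501359)(649.2) = 382.67 m.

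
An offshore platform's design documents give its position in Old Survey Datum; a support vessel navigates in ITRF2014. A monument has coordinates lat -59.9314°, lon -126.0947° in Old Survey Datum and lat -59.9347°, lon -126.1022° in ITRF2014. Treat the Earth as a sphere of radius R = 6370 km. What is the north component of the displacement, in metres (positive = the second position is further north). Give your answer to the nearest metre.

Δφ = -59.9347° − -59.9314° = -0.0033°; Δλ = -126.1022° − -126.0947° = -0.0075°.
1° along a meridian = πR/180 = 111177 m.
ΔN = Δφ × 111177 = -366.9 m; ΔE = Δλ × 111177 × cos(-59.9314°) = -0.0075 × 111177 × 0.501037 = -417.8 m.

ΔN = -367 m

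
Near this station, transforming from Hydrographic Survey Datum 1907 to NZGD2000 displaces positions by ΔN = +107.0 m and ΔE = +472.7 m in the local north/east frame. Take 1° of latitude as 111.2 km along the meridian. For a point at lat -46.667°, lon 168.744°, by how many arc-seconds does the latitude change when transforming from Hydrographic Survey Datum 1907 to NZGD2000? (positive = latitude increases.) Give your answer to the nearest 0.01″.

Δφ = 3.46″

1° of latitude = 111.2 km, so Δφ = 107.0 / 111200 = 0.0009622° = 3.464″.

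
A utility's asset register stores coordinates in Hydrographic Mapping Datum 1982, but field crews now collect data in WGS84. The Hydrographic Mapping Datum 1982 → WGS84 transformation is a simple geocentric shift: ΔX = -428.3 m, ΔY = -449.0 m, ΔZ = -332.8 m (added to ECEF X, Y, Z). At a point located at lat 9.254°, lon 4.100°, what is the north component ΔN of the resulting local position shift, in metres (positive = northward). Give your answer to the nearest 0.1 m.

ΔN = -254.6 m

At φ = 9.254°, λ = 4.100°: sin φ = 0.160811, cos φ = 0.986985, sin λ = 0.071497, cos λ = 0.997441.
ΔN = −sin φ cos λ·ΔX − sin φ sin λ·ΔY + cos φ·ΔZ = −(0.160811)(0.997441)(-428.3) − (0.160811)(0.071497)(-449.0) + (0.986985)(-332.8) = -254.61 m.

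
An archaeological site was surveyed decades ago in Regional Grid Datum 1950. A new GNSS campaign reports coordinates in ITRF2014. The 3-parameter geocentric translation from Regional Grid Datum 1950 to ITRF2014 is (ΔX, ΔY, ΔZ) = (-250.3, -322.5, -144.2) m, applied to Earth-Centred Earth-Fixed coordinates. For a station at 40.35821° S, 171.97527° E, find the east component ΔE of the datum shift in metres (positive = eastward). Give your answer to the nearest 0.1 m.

The local east axis at (φ, λ) is (−sin λ, cos λ, 0), so ΔE = −sin(171.97527°)·(-250.3) + cos(171.97527°)·(-322.5) = 354.28 m.

ΔE = 354.3 m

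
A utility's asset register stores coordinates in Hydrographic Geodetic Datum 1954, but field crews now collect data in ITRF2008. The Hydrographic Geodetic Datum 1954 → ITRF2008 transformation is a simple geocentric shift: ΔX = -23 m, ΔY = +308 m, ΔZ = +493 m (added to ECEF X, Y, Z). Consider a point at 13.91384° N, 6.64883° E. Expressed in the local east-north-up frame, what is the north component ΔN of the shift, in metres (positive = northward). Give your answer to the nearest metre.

ΔN = 475 m

The local north axis is (−sin φ cos λ, −sin φ sin λ, cos φ), giving ΔN = 5.493 − 8.575 + 478.535 = 475.45 m.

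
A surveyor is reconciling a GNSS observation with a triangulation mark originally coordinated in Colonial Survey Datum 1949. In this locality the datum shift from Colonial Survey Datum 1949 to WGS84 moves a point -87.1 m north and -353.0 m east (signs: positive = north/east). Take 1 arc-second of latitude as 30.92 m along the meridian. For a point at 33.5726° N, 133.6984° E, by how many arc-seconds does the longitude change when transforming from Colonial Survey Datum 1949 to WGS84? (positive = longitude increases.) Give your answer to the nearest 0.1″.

Δλ = -13.7″

At latitude 33.5726°, cos φ = 0.833186.
1″ of longitude at this latitude = 30.92 × cos φ = 25.7621 m, so Δλ = -353.0 / 25.7621 = -13.702″.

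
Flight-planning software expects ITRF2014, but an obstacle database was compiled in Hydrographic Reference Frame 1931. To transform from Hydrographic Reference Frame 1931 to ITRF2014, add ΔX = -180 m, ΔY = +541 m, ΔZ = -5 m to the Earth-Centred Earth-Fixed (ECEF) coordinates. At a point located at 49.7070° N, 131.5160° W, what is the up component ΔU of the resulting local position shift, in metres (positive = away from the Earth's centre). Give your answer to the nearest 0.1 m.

ΔU = -188.6 m

At φ = 49.7070°, λ = -131.5160°: sin φ = 0.762747, cos φ = 0.646697, sin λ = -0.748771, cos λ = -0.662829.
ΔU = cos φ cos λ·ΔX + cos φ sin λ·ΔY + sin φ·ΔZ = (0.646697)(-0.662829)(-180) + (0.646697)(-0.748771)(541) + (0.762747)(-5) = -188.62 m.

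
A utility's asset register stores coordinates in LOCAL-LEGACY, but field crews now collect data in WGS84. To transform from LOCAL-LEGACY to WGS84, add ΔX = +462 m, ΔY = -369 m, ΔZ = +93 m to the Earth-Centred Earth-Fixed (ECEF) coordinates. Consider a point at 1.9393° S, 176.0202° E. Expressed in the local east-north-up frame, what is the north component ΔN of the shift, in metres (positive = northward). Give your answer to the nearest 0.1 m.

At φ = -1.9393°, λ = 176.0202°: sin φ = -0.033841, cos φ = 0.999427, sin λ = 0.069405, cos λ = -0.997589.
ΔN = −sin φ cos λ·ΔX − sin φ sin λ·ΔY + cos φ·ΔZ = −(-0.033841)(-0.997589)(462) − (-0.033841)(0.069405)(-369) + (0.999427)(93) = 76.48 m.

ΔN = 76.5 m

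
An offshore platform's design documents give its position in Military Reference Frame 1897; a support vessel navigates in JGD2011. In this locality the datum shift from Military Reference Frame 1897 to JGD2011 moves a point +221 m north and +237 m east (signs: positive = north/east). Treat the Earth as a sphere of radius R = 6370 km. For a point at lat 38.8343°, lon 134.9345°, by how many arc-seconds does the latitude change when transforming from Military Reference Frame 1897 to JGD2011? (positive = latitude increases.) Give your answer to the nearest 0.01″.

Δφ = 7.16″

On a sphere of radius R, 1 rad of latitude = R, so Δφ = ΔN / R = 221.0 / 6370000 = 3.4694e-05 rad = 7.156″.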